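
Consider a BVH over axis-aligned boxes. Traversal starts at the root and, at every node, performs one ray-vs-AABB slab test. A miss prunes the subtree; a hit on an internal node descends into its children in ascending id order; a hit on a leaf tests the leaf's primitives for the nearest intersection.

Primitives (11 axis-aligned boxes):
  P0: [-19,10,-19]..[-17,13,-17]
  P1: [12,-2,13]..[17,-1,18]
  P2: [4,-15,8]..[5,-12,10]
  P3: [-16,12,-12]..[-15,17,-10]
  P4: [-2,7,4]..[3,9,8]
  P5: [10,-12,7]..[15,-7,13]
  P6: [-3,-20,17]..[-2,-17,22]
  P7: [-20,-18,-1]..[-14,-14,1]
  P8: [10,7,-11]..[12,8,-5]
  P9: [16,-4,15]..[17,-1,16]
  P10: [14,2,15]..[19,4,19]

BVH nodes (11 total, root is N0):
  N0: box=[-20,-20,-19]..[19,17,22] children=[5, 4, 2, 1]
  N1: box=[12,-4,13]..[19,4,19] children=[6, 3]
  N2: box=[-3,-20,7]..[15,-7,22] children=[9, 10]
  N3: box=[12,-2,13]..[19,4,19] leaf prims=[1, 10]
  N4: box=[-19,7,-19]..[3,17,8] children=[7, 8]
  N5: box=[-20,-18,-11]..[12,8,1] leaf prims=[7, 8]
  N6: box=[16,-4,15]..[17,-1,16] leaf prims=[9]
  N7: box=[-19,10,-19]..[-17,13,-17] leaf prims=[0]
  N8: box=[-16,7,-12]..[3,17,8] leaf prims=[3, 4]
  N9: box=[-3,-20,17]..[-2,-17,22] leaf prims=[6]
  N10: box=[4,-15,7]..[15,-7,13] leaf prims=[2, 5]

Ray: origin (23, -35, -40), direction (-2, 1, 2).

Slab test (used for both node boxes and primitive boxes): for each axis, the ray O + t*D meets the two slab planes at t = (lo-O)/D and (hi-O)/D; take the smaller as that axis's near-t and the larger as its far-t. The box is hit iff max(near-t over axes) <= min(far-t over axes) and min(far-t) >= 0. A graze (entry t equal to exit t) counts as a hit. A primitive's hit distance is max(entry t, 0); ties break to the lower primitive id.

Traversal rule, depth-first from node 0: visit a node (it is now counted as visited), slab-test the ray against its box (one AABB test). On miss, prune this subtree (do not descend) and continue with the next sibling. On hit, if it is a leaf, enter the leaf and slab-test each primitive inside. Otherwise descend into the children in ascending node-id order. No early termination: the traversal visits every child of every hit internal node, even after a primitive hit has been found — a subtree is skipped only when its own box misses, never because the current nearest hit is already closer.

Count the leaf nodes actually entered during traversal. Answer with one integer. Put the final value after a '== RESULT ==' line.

Traverse from the root:
N0 x:[2,43/2] y:[15,52] z:[21/2,31] -> hit [15,43/2], descend [1, 2, 4, 5]
  N1 x:[2,11/2] y:[31,39] z:[53/2,59/2] -> miss, prune
  N2 x:[4,13] y:[15,28] z:[47/2,31] -> miss, prune
  N4 x:[10,21] y:[42,52] z:[21/2,24] -> miss, prune
  N5 x:[11/2,43/2] y:[17,43] z:[29/2,41/2] -> hit [17,41/2] leaf, test {P7@t=39/2, P8(miss)}

Summary -> nodes [0, 1, 2, 4, 5]; box-tests=5; leaf-entries=1; first=P7

== RESULT ==
1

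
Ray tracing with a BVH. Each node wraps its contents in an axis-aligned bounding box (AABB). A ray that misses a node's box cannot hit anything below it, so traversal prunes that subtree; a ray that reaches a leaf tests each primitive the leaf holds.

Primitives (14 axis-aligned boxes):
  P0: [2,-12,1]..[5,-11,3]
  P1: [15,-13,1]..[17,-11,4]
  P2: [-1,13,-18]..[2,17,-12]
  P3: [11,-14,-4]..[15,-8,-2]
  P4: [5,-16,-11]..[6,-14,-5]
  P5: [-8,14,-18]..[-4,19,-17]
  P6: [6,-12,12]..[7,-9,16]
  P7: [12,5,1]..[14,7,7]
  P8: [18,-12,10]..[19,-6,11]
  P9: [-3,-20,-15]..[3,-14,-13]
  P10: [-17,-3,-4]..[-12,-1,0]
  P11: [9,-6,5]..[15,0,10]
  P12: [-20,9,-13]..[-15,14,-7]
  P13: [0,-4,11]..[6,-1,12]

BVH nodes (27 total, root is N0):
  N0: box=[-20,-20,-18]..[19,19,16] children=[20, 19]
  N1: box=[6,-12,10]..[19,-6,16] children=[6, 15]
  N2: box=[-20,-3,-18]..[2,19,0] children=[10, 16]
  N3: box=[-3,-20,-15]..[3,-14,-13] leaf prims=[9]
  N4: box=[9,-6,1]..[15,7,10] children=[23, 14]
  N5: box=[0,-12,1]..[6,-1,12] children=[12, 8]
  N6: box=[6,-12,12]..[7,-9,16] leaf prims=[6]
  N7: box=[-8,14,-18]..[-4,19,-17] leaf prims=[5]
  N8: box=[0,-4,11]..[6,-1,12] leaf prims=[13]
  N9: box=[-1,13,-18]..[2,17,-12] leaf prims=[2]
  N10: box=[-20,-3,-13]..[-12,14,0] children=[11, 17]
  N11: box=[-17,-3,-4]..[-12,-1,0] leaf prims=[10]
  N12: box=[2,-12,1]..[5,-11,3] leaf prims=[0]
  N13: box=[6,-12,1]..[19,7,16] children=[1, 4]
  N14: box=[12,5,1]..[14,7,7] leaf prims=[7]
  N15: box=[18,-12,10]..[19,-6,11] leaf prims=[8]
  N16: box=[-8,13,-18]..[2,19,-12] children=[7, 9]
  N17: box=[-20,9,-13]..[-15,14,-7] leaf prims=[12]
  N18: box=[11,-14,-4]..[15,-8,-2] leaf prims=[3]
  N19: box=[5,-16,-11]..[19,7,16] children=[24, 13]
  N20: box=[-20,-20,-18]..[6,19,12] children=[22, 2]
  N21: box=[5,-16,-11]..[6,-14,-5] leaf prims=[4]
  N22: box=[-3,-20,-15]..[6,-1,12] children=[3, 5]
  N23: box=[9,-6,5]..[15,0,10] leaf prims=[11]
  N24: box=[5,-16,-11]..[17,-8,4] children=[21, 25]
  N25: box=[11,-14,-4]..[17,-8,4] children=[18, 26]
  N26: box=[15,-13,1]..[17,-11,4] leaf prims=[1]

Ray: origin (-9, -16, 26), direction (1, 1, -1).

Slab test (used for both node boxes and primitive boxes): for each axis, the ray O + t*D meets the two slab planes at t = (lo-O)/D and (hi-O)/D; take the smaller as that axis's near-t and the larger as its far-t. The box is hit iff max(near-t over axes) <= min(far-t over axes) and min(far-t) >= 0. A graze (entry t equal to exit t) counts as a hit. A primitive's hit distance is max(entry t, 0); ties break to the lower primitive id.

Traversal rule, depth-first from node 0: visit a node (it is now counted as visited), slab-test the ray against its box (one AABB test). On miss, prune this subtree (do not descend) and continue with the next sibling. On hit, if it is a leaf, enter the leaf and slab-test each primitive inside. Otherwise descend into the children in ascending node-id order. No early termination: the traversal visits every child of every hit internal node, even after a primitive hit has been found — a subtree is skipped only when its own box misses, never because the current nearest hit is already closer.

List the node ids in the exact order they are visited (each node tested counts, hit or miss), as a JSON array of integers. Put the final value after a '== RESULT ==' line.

Walk:
N0 x:[-11,28] y:[-4,35] z:[10,44] -> hit [10,28], descend [19, 20]
  N19 x:[14,28] y:[0,23] z:[10,37] -> hit [14,23], descend [13, 24]
    N13 x:[15,28] y:[4,23] z:[10,25] -> hit [15,23], descend [1, 4]
      N1 x:[15,28] y:[4,10] z:[10,16] -> miss, prune
      N4 x:[18,24] y:[10,23] z:[16,25] -> hit [18,23], descend [14, 23]
        N14 x:[21,23] y:[21,23] z:[19,25] -> hit [21,23] leaf, test {P7@t=21}
        N23 x:[18,24] y:[10,16] z:[16,21] -> miss, prune
    N24 x:[14,26] y:[0,8] z:[22,37] -> miss, prune
  N20 x:[-11,15] y:[-4,35] z:[14,44] -> hit [14,15], descend [2, 22]
    N2 x:[-11,11] y:[13,35] z:[26,44] -> miss, prune
    N22 x:[6,15] y:[-4,15] z:[14,41] -> hit [14,15], descend [3, 5]
      N3 x:[6,12] y:[-4,2] z:[39,41] -> miss, prune
      N5 x:[9,15] y:[4,15] z:[14,25] -> hit [14,15], descend [8, 12]
        N8 x:[9,15] y:[12,15] z:[14,15] -> hit [14,15] leaf, test {P13@t=14}
        N12 x:[11,14] y:[4,5] z:[23,25] -> miss, prune

15 AABB tests over nodes [0, 19, 13, 1, 4, 14, 23, 24, 20, 2, 22, 3, 5, 8, 12]; 2 leaves entered; closest P13.

== RESULT ==
[0, 19, 13, 1, 4, 14, 23, 24, 20, 2, 22, 3, 5, 8, 12]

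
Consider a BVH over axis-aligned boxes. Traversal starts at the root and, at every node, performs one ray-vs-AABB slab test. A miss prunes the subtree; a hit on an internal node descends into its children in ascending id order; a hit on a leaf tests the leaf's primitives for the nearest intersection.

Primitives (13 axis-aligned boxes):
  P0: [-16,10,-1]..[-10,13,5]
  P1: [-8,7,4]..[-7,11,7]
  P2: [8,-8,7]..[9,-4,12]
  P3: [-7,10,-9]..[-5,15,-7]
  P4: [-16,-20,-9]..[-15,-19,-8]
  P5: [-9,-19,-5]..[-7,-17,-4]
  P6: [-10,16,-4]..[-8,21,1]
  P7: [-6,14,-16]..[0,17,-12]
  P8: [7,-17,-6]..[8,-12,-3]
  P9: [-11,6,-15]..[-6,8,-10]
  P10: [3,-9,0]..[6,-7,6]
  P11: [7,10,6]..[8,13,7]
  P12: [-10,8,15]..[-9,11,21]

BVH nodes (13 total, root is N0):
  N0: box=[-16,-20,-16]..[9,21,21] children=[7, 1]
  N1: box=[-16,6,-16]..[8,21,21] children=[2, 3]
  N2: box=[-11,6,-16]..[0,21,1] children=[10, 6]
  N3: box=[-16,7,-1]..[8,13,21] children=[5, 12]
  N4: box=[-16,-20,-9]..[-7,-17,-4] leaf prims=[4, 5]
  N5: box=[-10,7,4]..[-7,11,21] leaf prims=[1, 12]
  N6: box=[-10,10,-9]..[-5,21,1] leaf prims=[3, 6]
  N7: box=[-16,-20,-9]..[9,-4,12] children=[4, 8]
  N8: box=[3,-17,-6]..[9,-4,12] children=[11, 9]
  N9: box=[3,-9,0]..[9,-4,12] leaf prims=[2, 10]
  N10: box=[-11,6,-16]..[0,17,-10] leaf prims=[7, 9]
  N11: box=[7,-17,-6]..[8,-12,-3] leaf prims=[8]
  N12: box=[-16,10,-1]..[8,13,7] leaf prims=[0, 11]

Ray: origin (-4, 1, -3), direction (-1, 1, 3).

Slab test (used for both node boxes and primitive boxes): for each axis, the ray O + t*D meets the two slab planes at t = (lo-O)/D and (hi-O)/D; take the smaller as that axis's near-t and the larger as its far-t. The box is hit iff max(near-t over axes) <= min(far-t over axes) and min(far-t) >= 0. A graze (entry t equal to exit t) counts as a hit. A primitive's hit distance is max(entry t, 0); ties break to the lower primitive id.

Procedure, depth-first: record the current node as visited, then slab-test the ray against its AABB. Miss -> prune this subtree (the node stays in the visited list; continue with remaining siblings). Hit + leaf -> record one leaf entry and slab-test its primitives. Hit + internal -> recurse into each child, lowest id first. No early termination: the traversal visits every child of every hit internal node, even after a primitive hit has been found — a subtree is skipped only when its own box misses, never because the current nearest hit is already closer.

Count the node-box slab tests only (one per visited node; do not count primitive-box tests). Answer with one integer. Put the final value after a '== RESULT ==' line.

Trace the traversal:
N0 x:[-13,12] y:[-21,20] z:[-13/3,8] -> hit [-13/3,8], descend [1, 7]
  N1 x:[-12,12] y:[5,20] z:[-13/3,8] -> hit [5,8], descend [2, 3]
    N2 x:[-4,7] y:[5,20] z:[-13/3,4/3] -> miss, prune
    N3 x:[-12,12] y:[6,12] z:[2/3,8] -> hit [6,8], descend [5, 12]
      N5 x:[3,6] y:[6,10] z:[7/3,8] -> hit [6,6] leaf, test {P1(miss), P12(miss)}
      N12 x:[-12,12] y:[9,12] z:[2/3,10/3] -> miss, prune
  N7 x:[-13,12] y:[-21,-5] z:[-2,5] -> miss, prune

7 AABB tests over nodes [0, 1, 2, 3, 5, 12, 7]; 1 leaf entered; closest miss.

== RESULT ==
7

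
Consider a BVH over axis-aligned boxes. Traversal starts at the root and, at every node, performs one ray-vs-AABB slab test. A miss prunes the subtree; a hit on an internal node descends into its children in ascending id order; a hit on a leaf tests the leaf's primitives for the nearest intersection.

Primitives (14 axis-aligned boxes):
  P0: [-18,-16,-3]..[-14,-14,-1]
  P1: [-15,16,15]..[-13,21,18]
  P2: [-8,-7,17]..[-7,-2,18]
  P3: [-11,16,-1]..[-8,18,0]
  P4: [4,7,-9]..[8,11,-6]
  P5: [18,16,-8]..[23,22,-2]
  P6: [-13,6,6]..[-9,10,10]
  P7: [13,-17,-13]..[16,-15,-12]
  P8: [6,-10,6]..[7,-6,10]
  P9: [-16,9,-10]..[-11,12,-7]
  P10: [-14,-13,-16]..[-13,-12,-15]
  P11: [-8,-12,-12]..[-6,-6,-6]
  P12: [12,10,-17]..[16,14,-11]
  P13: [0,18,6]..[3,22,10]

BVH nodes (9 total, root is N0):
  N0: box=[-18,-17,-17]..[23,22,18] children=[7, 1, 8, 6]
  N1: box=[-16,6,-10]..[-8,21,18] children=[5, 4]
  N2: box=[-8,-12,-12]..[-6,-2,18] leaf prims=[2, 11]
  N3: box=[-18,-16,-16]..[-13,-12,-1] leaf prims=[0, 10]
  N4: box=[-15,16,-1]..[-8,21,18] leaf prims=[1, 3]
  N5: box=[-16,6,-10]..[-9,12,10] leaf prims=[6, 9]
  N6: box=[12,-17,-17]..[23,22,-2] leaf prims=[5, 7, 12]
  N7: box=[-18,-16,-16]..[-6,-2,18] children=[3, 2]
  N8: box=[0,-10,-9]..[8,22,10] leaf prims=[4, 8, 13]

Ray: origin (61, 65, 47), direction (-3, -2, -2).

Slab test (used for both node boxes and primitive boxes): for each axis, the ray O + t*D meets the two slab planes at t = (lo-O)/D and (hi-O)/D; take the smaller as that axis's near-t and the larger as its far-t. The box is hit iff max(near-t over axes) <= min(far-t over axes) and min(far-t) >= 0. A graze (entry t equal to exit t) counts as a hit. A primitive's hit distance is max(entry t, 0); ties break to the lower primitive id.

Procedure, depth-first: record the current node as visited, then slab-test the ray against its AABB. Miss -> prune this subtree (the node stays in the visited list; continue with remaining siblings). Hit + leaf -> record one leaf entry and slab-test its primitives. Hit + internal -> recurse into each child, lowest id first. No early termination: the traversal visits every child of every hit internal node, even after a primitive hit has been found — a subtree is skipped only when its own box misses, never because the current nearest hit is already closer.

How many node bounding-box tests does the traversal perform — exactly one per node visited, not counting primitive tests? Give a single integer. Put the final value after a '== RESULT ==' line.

Trace the traversal:
N0 x:[38/3,79/3] y:[43/2,41] z:[29/2,32] -> hit [43/2,79/3], descend [1, 6, 7, 8]
  N1 x:[23,77/3] y:[22,59/2] z:[29/2,57/2] -> hit [23,77/3], descend [4, 5]
    N4 x:[23,76/3] y:[22,49/2] z:[29/2,24] -> hit [23,24] leaf, test {P1(miss), P3@t=47/2}
    N5 x:[70/3,77/3] y:[53/2,59/2] z:[37/2,57/2] -> miss, prune
  N6 x:[38/3,49/3] y:[43/2,41] z:[49/2,32] -> miss, prune
  N7 x:[67/3,79/3] y:[67/2,81/2] z:[29/2,63/2] -> miss, prune
  N8 x:[53/3,61/3] y:[43/2,75/2] z:[37/2,28] -> miss, prune

7 AABB tests over nodes [0, 1, 4, 5, 6, 7, 8]; 1 leaf entered; closest P3.

== RESULT ==
7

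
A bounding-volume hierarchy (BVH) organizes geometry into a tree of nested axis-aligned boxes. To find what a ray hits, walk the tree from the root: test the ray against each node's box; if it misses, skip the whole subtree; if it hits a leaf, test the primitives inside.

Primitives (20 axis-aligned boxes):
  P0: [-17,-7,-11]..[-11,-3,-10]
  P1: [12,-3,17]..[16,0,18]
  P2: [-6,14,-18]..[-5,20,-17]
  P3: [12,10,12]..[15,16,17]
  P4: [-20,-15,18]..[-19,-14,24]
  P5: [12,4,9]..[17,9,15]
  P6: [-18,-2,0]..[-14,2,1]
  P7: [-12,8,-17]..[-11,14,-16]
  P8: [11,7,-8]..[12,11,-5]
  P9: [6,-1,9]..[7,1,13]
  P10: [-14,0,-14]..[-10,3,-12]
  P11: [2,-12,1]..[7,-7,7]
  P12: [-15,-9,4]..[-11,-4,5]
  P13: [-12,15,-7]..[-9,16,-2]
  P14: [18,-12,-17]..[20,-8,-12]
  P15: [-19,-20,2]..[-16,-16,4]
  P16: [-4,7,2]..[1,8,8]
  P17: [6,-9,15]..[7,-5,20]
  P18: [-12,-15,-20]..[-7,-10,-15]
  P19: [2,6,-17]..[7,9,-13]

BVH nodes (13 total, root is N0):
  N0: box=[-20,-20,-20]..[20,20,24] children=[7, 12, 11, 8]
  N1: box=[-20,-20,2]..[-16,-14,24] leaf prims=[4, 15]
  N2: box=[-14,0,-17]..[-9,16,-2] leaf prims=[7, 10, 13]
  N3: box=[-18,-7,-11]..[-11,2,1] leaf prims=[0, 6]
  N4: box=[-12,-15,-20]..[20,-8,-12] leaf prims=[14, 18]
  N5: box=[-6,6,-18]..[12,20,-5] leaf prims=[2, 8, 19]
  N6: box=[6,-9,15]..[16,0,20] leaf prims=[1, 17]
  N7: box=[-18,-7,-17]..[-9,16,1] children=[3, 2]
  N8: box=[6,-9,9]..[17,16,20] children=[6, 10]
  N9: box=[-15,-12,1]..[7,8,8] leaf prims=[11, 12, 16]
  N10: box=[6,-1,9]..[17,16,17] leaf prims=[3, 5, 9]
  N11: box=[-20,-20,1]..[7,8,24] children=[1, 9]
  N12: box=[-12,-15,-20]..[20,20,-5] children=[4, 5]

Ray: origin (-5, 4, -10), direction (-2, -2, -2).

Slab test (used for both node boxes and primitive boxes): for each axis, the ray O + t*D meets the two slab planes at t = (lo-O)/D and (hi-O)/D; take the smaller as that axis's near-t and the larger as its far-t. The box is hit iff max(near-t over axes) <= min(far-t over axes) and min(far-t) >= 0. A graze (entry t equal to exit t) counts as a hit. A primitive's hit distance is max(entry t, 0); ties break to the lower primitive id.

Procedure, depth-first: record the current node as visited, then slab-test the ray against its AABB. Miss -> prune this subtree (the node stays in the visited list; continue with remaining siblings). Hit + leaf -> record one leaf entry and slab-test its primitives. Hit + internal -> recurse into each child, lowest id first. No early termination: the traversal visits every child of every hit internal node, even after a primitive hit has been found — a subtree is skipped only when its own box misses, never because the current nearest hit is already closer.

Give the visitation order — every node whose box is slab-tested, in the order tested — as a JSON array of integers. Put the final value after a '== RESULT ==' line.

Trace the traversal:
N0 x:[-25/2,15/2] y:[-8,12] z:[-17,5] -> hit [-8,5], descend [7, 8, 11, 12]
  N7 x:[2,13/2] y:[-6,11/2] z:[-11/2,7/2] -> hit [2,7/2], descend [2, 3]
    N2 x:[2,9/2] y:[-6,2] z:[-4,7/2] -> hit [2,2] leaf, test {P7(miss), P10(miss), P13(miss)}
    N3 x:[3,13/2] y:[1,11/2] z:[-11/2,1/2] -> miss, prune
  N8 x:[-11,-11/2] y:[-6,13/2] z:[-15,-19/2] -> miss, prune
  N11 x:[-6,15/2] y:[-2,12] z:[-17,-11/2] -> miss, prune
  N12 x:[-25/2,7/2] y:[-8,19/2] z:[-5/2,5] -> hit [-5/2,7/2], descend [4, 5]
    N4 x:[-25/2,7/2] y:[6,19/2] z:[1,5] -> miss, prune
    N5 x:[-17/2,1/2] y:[-8,-1] z:[-5/2,4] -> miss, prune

Summary -> nodes [0, 7, 2, 3, 8, 11, 12, 4, 5]; box-tests=9; leaf-entries=1; first=miss

== RESULT ==
[0, 7, 2, 3, 8, 11, 12, 4, 5]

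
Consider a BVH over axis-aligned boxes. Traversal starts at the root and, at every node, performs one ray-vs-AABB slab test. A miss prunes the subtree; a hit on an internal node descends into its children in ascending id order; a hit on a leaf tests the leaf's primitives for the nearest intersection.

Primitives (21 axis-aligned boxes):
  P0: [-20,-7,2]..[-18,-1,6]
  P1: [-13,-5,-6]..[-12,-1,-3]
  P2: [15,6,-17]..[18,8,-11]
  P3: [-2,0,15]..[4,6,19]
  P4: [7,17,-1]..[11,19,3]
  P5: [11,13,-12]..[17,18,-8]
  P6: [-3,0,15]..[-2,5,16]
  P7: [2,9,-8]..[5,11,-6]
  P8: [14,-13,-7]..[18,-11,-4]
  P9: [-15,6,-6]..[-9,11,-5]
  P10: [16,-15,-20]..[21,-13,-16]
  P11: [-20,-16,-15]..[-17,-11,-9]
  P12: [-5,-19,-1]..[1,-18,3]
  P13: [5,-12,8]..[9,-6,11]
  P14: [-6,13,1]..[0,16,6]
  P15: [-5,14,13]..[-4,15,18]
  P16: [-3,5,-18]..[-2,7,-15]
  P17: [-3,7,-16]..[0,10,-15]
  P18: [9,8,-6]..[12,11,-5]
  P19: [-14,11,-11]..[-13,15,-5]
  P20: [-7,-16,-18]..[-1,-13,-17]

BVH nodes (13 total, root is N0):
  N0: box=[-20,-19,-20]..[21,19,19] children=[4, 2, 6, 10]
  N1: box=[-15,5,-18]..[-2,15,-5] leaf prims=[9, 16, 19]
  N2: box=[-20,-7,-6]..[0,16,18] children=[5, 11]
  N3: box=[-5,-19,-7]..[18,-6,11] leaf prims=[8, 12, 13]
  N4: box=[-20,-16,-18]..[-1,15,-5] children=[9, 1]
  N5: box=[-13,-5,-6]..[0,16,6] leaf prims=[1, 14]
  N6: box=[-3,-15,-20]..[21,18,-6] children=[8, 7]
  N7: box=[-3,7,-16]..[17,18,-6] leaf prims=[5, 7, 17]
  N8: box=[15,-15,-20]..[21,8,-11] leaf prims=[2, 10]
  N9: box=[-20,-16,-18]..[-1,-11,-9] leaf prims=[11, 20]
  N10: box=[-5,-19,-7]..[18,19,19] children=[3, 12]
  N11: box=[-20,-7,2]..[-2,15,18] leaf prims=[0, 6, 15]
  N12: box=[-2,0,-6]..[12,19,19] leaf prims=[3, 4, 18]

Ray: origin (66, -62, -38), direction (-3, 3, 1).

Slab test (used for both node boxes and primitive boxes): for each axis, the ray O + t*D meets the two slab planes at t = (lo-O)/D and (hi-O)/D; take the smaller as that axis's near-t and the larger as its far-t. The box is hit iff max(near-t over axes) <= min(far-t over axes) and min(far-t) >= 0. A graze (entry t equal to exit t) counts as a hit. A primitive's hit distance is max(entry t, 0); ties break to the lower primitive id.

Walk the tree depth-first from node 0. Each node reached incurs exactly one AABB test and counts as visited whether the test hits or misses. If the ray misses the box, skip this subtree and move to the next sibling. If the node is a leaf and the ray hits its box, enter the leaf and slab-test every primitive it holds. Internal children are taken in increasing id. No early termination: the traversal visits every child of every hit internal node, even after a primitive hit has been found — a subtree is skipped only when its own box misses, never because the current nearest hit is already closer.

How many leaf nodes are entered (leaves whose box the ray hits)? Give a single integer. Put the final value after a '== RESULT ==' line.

Walk:
N0 x:[15,86/3] y:[43/3,27] z:[18,57] -> hit [18,27], descend [2, 4, 6, 10]
  N2 x:[22,86/3] y:[55/3,26] z:[32,56] -> miss, prune
  N4 x:[67/3,86/3] y:[46/3,77/3] z:[20,33] -> hit [67/3,77/3], descend [1, 9]
    N1 x:[68/3,27] y:[67/3,77/3] z:[20,33] -> hit [68/3,77/3] leaf, test {P9(miss), P16@t=68/3, P19(miss)}
    N9 x:[67/3,86/3] y:[46/3,17] z:[20,29] -> miss, prune
  N6 x:[15,23] y:[47/3,80/3] z:[18,32] -> hit [18,23], descend [7, 8]
    N7 x:[49/3,23] y:[23,80/3] z:[22,32] -> hit [23,23] leaf, test {P5(miss), P7(miss), P17@t=23}
    N8 x:[15,17] y:[47/3,70/3] z:[18,27] -> miss, prune
  N10 x:[16,71/3] y:[43/3,27] z:[31,57] -> miss, prune

Visited [0, 2, 4, 1, 9, 6, 7, 8, 10]. Tests: 9 box, 2 leaf. Nearest: P16.

== RESULT ==
2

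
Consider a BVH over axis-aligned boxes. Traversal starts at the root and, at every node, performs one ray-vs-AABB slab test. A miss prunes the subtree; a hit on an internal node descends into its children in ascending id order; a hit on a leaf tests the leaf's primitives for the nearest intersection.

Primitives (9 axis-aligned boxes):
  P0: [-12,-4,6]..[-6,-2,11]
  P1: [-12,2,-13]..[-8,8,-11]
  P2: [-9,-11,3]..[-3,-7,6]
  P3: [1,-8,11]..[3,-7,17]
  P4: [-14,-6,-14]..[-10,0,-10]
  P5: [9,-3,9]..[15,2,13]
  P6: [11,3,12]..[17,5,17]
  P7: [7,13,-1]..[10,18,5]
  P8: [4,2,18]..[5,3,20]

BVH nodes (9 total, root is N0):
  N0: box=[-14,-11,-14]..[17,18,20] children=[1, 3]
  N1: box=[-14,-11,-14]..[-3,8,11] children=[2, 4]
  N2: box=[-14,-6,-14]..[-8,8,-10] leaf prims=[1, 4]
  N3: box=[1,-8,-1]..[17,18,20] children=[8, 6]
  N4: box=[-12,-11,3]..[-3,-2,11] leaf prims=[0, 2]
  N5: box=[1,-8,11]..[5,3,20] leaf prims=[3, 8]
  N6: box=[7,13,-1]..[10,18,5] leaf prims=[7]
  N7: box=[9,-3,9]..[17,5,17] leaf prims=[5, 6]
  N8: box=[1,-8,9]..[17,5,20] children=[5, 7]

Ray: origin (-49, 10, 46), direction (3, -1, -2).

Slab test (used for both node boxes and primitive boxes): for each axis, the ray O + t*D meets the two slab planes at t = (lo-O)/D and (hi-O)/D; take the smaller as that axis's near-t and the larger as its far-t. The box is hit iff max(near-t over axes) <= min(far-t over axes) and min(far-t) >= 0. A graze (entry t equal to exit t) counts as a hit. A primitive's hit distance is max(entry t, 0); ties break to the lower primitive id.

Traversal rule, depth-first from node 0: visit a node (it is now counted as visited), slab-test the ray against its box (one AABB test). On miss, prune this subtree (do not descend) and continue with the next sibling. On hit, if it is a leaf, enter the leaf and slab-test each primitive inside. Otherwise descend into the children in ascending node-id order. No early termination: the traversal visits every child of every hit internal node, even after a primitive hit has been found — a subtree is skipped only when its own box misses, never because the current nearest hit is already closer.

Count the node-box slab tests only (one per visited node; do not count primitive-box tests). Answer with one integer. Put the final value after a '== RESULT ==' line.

Walk:
N0 x:[35/3,22] y:[-8,21] z:[13,30] -> hit [13,21], descend [1, 3]
  N1 x:[35/3,46/3] y:[2,21] z:[35/2,30] -> miss, prune
  N3 x:[50/3,22] y:[-8,18] z:[13,47/2] -> hit [50/3,18], descend [6, 8]
    N6 x:[56/3,59/3] y:[-8,-3] z:[41/2,47/2] -> miss, prune
    N8 x:[50/3,22] y:[5,18] z:[13,37/2] -> hit [50/3,18], descend [5, 7]
      N5 x:[50/3,18] y:[7,18] z:[13,35/2] -> hit [50/3,35/2] leaf, test {P3@t=17, P8(miss)}
      N7 x:[58/3,22] y:[5,13] z:[29/2,37/2] -> miss, prune

Visited [0, 1, 3, 6, 8, 5, 7]. Tests: 7 box, 1 leaf. Nearest: P3.

== RESULT ==
7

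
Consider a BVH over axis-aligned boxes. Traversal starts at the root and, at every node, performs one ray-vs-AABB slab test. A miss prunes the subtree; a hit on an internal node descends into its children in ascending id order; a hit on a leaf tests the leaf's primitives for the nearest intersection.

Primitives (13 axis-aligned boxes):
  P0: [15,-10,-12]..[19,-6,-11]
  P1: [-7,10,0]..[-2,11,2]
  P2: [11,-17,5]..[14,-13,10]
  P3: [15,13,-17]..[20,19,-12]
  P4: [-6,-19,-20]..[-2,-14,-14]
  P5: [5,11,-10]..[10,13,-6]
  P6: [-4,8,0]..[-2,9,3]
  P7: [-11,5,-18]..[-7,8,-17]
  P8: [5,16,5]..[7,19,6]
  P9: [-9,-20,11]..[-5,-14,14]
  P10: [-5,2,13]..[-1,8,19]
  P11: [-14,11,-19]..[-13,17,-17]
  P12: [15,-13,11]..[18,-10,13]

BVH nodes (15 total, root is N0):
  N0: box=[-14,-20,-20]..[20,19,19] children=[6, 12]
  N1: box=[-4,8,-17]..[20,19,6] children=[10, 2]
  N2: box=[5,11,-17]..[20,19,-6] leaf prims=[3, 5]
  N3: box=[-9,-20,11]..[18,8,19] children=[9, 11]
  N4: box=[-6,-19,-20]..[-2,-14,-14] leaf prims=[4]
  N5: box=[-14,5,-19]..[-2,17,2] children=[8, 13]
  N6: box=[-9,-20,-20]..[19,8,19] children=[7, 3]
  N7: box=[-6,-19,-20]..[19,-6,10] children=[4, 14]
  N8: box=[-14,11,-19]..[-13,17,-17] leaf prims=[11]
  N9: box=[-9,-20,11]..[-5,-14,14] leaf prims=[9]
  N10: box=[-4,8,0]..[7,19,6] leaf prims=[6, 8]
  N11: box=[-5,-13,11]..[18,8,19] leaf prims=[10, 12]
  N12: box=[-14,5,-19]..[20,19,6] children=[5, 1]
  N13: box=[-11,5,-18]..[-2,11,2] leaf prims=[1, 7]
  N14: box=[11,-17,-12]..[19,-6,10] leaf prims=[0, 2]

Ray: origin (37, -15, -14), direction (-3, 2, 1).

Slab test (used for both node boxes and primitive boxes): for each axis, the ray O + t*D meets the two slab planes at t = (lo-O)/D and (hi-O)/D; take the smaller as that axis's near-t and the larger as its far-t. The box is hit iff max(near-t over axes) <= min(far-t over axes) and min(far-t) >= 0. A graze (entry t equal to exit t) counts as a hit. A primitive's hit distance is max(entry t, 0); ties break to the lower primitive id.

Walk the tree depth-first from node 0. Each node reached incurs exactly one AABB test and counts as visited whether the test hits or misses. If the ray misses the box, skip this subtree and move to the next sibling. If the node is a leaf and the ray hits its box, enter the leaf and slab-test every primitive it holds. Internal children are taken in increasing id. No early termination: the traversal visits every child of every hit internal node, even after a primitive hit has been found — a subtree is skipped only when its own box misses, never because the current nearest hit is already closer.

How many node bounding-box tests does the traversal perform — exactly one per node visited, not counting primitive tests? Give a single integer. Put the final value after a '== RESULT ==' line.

Traverse from the root:
N0 x:[17/3,17] y:[-5/2,17] z:[-6,33] -> hit [17/3,17], descend [6, 12]
  N6 x:[6,46/3] y:[-5/2,23/2] z:[-6,33] -> hit [6,23/2], descend [3, 7]
    N3 x:[19/3,46/3] y:[-5/2,23/2] z:[25,33] -> miss, prune
    N7 x:[6,43/3] y:[-2,9/2] z:[-6,24] -> miss, prune
  N12 x:[17/3,17] y:[10,17] z:[-5,20] -> hit [10,17], descend [1, 5]
    N1 x:[17/3,41/3] y:[23/2,17] z:[-3,20] -> hit [23/2,41/3], descend [2, 10]
      N2 x:[17/3,32/3] y:[13,17] z:[-3,8] -> miss, prune
      N10 x:[10,41/3] y:[23/2,17] z:[14,20] -> miss, prune
    N5 x:[13,17] y:[10,16] z:[-5,16] -> hit [13,16], descend [8, 13]
      N8 x:[50/3,17] y:[13,16] z:[-5,-3] -> miss, prune
      N13 x:[13,16] y:[10,13] z:[-4,16] -> hit [13,13] leaf, test {P1(miss), P7(miss)}

11 AABB tests over nodes [0, 6, 3, 7, 12, 1, 2, 10, 5, 8, 13]; 1 leaf entered; closest miss.

== RESULT ==
11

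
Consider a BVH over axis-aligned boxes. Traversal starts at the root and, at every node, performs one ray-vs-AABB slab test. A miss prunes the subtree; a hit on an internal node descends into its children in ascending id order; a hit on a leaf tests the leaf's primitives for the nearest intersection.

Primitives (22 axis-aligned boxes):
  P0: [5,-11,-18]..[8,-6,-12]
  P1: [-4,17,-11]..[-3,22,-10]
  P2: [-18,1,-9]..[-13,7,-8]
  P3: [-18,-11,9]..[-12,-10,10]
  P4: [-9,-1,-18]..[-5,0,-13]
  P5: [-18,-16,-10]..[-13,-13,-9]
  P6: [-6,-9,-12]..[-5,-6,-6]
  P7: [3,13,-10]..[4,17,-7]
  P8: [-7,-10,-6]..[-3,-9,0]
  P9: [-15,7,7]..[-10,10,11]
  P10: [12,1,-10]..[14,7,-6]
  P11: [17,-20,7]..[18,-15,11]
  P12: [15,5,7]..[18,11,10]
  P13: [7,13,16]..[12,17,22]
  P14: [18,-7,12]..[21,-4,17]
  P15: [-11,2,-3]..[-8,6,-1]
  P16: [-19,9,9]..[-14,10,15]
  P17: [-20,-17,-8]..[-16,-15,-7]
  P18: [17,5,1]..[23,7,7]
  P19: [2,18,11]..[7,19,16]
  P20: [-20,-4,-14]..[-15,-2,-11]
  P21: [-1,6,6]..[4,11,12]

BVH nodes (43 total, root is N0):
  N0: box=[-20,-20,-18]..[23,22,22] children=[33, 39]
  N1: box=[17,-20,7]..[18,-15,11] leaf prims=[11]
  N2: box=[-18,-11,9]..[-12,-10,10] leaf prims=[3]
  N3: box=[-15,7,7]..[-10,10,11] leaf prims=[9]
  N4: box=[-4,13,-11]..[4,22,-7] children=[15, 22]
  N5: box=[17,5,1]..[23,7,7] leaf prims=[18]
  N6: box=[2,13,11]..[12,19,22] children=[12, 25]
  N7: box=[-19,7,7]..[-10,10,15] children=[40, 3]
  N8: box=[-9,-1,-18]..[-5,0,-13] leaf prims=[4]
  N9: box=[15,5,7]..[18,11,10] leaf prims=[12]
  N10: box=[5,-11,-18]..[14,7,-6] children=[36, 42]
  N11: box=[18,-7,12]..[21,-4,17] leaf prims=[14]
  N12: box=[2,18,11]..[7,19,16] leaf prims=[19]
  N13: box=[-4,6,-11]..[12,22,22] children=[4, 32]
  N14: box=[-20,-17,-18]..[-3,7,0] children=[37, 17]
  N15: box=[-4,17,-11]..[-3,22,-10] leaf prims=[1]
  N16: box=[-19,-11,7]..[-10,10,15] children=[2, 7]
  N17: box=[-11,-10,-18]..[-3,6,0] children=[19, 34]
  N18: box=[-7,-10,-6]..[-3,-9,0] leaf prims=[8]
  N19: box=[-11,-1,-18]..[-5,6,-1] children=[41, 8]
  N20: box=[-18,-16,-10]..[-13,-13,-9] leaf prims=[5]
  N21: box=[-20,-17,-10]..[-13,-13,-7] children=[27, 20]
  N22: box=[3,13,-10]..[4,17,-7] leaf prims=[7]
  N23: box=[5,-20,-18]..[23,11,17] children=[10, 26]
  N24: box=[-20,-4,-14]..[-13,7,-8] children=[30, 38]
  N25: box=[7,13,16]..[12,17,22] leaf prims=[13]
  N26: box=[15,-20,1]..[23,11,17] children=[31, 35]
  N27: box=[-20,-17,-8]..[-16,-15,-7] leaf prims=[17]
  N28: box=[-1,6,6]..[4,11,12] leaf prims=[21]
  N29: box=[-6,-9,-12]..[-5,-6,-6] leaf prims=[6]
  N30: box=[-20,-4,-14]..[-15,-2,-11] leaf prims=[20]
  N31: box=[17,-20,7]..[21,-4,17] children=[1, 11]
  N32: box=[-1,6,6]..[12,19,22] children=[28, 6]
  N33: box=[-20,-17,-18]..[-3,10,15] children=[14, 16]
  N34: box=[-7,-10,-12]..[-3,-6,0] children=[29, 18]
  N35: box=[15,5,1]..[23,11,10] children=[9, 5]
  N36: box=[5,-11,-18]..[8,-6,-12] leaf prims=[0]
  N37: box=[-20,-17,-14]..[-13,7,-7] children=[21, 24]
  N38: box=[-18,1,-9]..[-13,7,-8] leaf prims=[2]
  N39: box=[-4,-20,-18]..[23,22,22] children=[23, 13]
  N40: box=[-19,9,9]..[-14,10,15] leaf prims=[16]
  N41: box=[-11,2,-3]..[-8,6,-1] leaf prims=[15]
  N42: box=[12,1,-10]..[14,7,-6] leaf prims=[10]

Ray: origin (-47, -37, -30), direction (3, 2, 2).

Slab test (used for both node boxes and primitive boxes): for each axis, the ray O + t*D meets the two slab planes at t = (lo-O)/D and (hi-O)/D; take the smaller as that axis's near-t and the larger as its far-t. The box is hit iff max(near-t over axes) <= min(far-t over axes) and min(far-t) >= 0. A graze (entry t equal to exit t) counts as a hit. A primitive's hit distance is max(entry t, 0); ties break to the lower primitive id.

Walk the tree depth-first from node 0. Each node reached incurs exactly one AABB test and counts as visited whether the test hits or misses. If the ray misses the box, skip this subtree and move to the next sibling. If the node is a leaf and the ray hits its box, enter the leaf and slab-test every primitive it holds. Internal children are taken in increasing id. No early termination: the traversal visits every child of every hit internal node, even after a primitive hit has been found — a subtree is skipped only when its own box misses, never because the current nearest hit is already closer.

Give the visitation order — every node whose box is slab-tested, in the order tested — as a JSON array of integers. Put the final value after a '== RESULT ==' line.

Trace the traversal:
N0 x:[9,70/3] y:[17/2,59/2] z:[6,26] -> hit [9,70/3], descend [33, 39]
  N33 x:[9,44/3] y:[10,47/2] z:[6,45/2] -> hit [10,44/3], descend [14, 16]
    N14 x:[9,44/3] y:[10,22] z:[6,15] -> hit [10,44/3], descend [17, 37]
      N17 x:[12,44/3] y:[27/2,43/2] z:[6,15] -> hit [27/2,44/3], descend [19, 34]
        N19 x:[12,14] y:[18,43/2] z:[6,29/2] -> miss, prune
        N34 x:[40/3,44/3] y:[27/2,31/2] z:[9,15] -> hit [27/2,44/3], descend [18, 29]
          N18 x:[40/3,44/3] y:[27/2,14] z:[12,15] -> hit [27/2,14] leaf, test {P8@t=27/2}
          N29 x:[41/3,14] y:[14,31/2] z:[9,12] -> miss, prune
      N37 x:[9,34/3] y:[10,22] z:[8,23/2] -> hit [10,34/3], descend [21, 24]
        N21 x:[9,34/3] y:[10,12] z:[10,23/2] -> hit [10,34/3], descend [20, 27]
          N20 x:[29/3,34/3] y:[21/2,12] z:[10,21/2] -> hit [21/2,21/2] leaf, test {P5@t=21/2}
          N27 x:[9,31/3] y:[10,11] z:[11,23/2] -> miss, prune
        N24 x:[9,34/3] y:[33/2,22] z:[8,11] -> miss, prune
    N16 x:[28/3,37/3] y:[13,47/2] z:[37/2,45/2] -> miss, prune
  N39 x:[43/3,70/3] y:[17/2,59/2] z:[6,26] -> hit [43/3,70/3], descend [13, 23]
    N13 x:[43/3,59/3] y:[43/2,59/2] z:[19/2,26] -> miss, prune
    N23 x:[52/3,70/3] y:[17/2,24] z:[6,47/2] -> hit [52/3,70/3], descend [10, 26]
      N10 x:[52/3,61/3] y:[13,22] z:[6,12] -> miss, prune
      N26 x:[62/3,70/3] y:[17/2,24] z:[31/2,47/2] -> hit [62/3,70/3], descend [31, 35]
        N31 x:[64/3,68/3] y:[17/2,33/2] z:[37/2,47/2] -> miss, prune
        N35 x:[62/3,70/3] y:[21,24] z:[31/2,20] -> miss, prune

Visited [0, 33, 14, 17, 19, 34, 18, 29, 37, 21, 20, 27, 24, 16, 39, 13, 23, 10, 26, 31, 35]. Tests: 21 box, 2 leaf. Nearest: P5.

== RESULT ==
[0, 33, 14, 17, 19, 34, 18, 29, 37, 21, 20, 27, 24, 16, 39, 13, 23, 10, 26, 31, 35]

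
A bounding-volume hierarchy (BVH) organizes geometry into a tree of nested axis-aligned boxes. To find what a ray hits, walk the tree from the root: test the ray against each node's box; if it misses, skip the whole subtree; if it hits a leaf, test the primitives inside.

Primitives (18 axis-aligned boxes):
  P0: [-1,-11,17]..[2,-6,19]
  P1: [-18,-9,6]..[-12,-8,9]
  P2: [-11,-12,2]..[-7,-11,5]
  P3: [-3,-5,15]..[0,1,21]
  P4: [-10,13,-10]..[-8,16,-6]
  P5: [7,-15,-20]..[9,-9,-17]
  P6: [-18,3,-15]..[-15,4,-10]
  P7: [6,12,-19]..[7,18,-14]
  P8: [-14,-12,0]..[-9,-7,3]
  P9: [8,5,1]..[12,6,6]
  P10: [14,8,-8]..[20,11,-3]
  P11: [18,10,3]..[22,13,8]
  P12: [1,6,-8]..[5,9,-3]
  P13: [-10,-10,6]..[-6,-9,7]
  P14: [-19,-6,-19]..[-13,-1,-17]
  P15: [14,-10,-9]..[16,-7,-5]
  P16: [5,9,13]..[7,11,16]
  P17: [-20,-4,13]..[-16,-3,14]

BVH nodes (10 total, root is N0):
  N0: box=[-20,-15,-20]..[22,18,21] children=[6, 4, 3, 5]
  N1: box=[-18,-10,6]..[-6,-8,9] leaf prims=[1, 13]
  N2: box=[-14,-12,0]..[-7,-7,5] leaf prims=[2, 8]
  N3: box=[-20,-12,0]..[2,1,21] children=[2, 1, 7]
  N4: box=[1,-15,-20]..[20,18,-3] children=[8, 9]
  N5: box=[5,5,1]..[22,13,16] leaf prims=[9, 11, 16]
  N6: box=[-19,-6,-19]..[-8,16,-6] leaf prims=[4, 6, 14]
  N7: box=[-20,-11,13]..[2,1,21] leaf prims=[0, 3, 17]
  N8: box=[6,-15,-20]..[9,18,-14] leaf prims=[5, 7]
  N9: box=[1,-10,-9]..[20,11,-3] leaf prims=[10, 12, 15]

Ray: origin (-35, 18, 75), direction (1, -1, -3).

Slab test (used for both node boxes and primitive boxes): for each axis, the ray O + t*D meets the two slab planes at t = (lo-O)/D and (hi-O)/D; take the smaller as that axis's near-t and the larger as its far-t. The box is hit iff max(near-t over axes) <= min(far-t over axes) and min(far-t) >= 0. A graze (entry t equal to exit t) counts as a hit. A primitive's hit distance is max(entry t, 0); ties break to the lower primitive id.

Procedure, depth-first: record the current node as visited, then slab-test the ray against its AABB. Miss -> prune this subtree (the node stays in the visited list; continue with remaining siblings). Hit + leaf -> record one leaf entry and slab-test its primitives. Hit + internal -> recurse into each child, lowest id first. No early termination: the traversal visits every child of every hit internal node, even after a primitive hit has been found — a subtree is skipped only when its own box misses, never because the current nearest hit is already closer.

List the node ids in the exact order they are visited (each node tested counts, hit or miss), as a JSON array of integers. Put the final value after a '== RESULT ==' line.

Traverse from the root:
N0 x:[15,57] y:[0,33] z:[18,95/3] -> hit [18,95/3], descend [3, 4, 5, 6]
  N3 x:[15,37] y:[17,30] z:[18,25] -> hit [18,25], descend [1, 2, 7]
    N1 x:[17,29] y:[26,28] z:[22,23] -> miss, prune
    N2 x:[21,28] y:[25,30] z:[70/3,25] -> hit [25,25] leaf, test {P2(miss), P8@t=25}
    N7 x:[15,37] y:[17,29] z:[18,62/3] -> hit [18,62/3] leaf, test {P0(miss), P3(miss), P17(miss)}
  N4 x:[36,55] y:[0,33] z:[26,95/3] -> miss, prune
  N5 x:[40,57] y:[5,13] z:[59/3,74/3] -> miss, prune
  N6 x:[16,27] y:[2,24] z:[27,94/3] -> miss, prune

Summary -> nodes [0, 3, 1, 2, 7, 4, 5, 6]; box-tests=8; leaf-entries=2; first=P8

== RESULT ==
[0, 3, 1, 2, 7, 4, 5, 6]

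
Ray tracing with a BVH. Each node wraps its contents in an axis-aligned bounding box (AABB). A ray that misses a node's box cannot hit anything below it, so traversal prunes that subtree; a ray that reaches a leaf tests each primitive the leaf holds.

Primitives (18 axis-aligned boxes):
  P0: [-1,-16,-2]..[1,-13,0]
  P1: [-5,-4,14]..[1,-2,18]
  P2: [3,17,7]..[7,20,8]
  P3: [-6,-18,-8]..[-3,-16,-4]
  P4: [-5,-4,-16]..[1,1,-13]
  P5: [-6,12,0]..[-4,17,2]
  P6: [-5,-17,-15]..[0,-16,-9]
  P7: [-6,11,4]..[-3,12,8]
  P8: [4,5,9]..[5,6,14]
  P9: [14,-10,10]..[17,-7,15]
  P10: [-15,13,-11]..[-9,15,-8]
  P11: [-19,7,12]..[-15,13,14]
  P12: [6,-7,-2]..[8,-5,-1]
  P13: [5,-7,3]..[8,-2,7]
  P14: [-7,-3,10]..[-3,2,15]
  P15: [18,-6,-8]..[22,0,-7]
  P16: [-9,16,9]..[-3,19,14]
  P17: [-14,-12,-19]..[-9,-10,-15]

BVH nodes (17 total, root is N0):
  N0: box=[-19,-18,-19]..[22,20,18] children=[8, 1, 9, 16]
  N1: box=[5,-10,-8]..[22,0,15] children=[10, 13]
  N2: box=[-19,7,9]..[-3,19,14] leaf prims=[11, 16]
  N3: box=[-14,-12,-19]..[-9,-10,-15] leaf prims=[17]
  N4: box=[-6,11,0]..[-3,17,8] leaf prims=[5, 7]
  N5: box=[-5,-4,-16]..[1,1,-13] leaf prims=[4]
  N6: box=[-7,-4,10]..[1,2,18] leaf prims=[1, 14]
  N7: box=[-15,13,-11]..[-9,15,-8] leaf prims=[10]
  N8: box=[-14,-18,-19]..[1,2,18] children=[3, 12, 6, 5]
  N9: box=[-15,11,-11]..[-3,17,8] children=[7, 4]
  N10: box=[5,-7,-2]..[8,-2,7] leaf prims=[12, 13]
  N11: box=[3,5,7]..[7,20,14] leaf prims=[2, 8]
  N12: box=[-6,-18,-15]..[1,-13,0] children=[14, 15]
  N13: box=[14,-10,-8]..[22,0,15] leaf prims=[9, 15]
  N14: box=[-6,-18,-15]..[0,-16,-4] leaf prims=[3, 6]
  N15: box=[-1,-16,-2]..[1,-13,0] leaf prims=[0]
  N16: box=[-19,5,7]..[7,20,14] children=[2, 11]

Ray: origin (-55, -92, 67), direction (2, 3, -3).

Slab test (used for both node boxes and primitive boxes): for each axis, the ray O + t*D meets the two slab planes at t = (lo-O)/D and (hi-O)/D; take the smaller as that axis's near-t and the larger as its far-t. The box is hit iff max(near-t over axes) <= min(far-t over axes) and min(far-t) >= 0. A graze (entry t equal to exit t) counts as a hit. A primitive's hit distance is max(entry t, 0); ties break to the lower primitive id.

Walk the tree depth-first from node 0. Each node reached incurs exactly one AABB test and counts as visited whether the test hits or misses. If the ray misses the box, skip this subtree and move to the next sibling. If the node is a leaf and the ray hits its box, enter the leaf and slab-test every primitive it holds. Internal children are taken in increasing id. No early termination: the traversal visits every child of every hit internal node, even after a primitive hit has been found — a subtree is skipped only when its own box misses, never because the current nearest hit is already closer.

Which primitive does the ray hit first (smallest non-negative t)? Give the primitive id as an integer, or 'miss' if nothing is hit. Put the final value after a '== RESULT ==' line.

Trace the traversal:
N0 x:[18,77/2] y:[74/3,112/3] z:[49/3,86/3] -> hit [74/3,86/3], descend [1, 8, 9, 16]
  N1 x:[30,77/2] y:[82/3,92/3] z:[52/3,25] -> miss, prune
  N8 x:[41/2,28] y:[74/3,94/3] z:[49/3,86/3] -> hit [74/3,28], descend [3, 5, 6, 12]
    N3 x:[41/2,23] y:[80/3,82/3] z:[82/3,86/3] -> miss, prune
    N5 x:[25,28] y:[88/3,31] z:[80/3,83/3] -> miss, prune
    N6 x:[24,28] y:[88/3,94/3] z:[49/3,19] -> miss, prune
    N12 x:[49/2,28] y:[74/3,79/3] z:[67/3,82/3] -> hit [74/3,79/3], descend [14, 15]
      N14 x:[49/2,55/2] y:[74/3,76/3] z:[71/3,82/3] -> hit [74/3,76/3] leaf, test {P3@t=74/3, P6@t=76/3}
      N15 x:[27,28] y:[76/3,79/3] z:[67/3,23] -> miss, prune
  N9 x:[20,26] y:[103/3,109/3] z:[59/3,26] -> miss, prune
  N16 x:[18,31] y:[97/3,112/3] z:[53/3,20] -> miss, prune

Summary -> nodes [0, 1, 8, 3, 5, 6, 12, 14, 15, 9, 16]; box-tests=11; leaf-entries=1; first=P3

== RESULT ==
3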